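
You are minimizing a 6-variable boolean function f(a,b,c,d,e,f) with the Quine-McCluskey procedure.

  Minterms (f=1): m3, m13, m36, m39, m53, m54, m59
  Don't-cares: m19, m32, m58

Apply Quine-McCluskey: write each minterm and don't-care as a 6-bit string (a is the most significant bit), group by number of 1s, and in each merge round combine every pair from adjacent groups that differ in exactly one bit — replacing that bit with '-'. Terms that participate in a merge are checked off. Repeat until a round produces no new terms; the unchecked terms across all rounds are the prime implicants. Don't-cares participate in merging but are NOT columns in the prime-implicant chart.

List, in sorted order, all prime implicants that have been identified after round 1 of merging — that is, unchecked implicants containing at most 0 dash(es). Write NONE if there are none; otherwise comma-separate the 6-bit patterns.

[col 0] 000011*, 001101, 010011*, 100000*, 100100*, 100111, 110101, 110110, 111010*, 111011*
[col 1] 0-0011, 100-00, 11101-
Prime implicants: 0-0011, 001101, 100-00, 100111, 110101, 110110, 11101-

001101, 100111, 110101, 110110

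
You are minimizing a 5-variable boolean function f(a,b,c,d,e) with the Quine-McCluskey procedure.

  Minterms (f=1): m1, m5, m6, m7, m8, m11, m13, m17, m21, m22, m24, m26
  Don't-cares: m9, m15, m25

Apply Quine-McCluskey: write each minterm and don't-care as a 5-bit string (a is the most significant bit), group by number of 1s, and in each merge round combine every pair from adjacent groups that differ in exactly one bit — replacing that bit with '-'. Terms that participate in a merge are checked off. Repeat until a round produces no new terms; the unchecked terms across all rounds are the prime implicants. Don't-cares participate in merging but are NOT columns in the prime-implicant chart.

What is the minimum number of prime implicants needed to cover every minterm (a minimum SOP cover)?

6

Round 0: 00001✓ 00101✓ 00110✓ 00111✓ 01000✓ 01001✓ 01011✓ 01101✓ 01111✓ 10001✓ 10101✓ 10110✓ 11000✓ 11001✓ 11010✓
Round 1: -0001✓ -0101✓ -0110 -1000✓ -1001✓ 0-001✓ 0-101✓ 0-111✓ 00-01✓ 001-1✓ 0011- 01-01✓ 01-11✓ 010-1✓ 0100-✓ 011-1✓ 1-001✓ 10-01✓ 110-0 1100-✓
Round 2: --001 -0-01 -100- 0--01 0-1-1 01--1
PIs = {--001, -0-01, -0110, -100-, 0--01, 0-1-1, 0011-, 01--1, 110-0}
Coverage chart:
  m1: --001,-0-01,0--01
  m5: -0-01,0--01,0-1-1
  m6: -0110,0011-
  m7: 0-1-1,0011-
  m8: -100- ←essential
  m11: 01--1 ←essential
  m13: 0--01,0-1-1,01--1
  m17: --001,-0-01
  m21: -0-01 ←essential
  m22: -0110 ←essential
  m24: -100-,110-0
  m26: 110-0 ←essential
Essential: -0-01, -0110, -100-, 01--1, 110-0
Petrick residual → 0-1-1
Min cover (6 terms): b'd'e + b'cde' + bc'd' + a'ce + a'be + abc'e'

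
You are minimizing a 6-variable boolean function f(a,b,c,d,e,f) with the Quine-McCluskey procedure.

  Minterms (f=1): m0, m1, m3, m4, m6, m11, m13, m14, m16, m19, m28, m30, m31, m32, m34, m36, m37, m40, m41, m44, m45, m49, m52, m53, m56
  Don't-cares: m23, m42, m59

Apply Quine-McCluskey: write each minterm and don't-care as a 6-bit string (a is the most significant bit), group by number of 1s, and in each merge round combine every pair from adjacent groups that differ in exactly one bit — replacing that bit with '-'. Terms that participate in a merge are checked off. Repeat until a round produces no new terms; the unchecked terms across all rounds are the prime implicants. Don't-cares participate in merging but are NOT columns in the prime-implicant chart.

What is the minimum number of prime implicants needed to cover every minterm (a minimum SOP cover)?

14

size-2^0 implicants → 000000(✓)  000001(✓)  000011(✓)  000100(✓)  000110(✓)  001011(✓)  001101(✓)  001110(✓)  010000(✓)  010011(✓)  010111(✓)  011100(✓)  011110(✓)  011111(✓)  100000(✓)  100010(✓)  100100(✓)  100101(✓)  101000(✓)  101001(✓)  101010(✓)  101100(✓)  101101(✓)  110001(✓)  110100(✓)  110101(✓)  111000(✓)  111011
size-2^1 implicants → -00000(✓)  -00100(✓)  -01101  0-0000  0-0011  0-1110  00-011  00-110  000-00(✓)  0000-1  00000-  0001-0  01-111  010-11  0111-0  01111-  1-0100(✓)  1-0101(✓)  1-1000  10-000(✓)  10-010(✓)  10-100(✓)  10-101(✓)  100-00(✓)  1000-0(✓)  10010-(✓)  101-00(✓)  101-01(✓)  1010-0(✓)  10100-(✓)  10110-(✓)  110-01  11010-(✓)
size-2^2 implicants → -00-00  1-010-  10--00  10-0-0  10-10-  101-0-
Unchecked terms (primes): -00-00, -01101, 0-0000, 0-0011, 0-1110, 00-011, 00-110, 0000-1, 00000-, 0001-0, 01-111, 010-11, 0111-0, 01111-, 1-010-, 1-1000, 10--00, 10-0-0, 10-10-, 101-0-, 110-01, 111011
Minterm coverage:
  m0 ⊆ -00-00,0-0000,00000-
  m1 ⊆ 0000-1,00000-
  m3 ⊆ 0-0011,00-011,0000-1
  m4 ⊆ -00-00,0001-0
  m6 ⊆ 00-110,0001-0
  m11 ⊆ 00-011 [E]
  m13 ⊆ -01101 [E]
  m14 ⊆ 0-1110,00-110
  m16 ⊆ 0-0000 [E]
  m19 ⊆ 0-0011,010-11
  m28 ⊆ 0111-0 [E]
  m30 ⊆ 0-1110,0111-0,01111-
  m31 ⊆ 01-111,01111-
  m32 ⊆ -00-00,10--00,10-0-0
  m34 ⊆ 10-0-0 [E]
  m36 ⊆ -00-00,1-010-,10--00,10-10-
  m37 ⊆ 1-010-,10-10-
  m40 ⊆ 1-1000,10--00,10-0-0,101-0-
  m41 ⊆ 101-0- [E]
  m44 ⊆ 10--00,10-10-,101-0-
  m45 ⊆ -01101,10-10-,101-0-
  m49 ⊆ 110-01 [E]
  m52 ⊆ 1-010- [E]
  m53 ⊆ 1-010-,110-01
  m56 ⊆ 1-1000 [E]
E = {-01101, 0-0000, 00-011, 0111-0, 1-010-, 1-1000, 10-0-0, 101-0-, 110-01}
Petrick residual → -00-00, 0-0011, 00-110, 0000-1, 01-111
Cover = b'c'e'f' + b'cde'f + a'c'd'e'f' + a'c'd'ef + a'b'd'ef + a'b'def' + a'b'c'd'f + a'bdef + a'bcdf' + ac'de' + acd'e'f' + ab'd'f' + ab'ce' + abc'e'f  |cover|=14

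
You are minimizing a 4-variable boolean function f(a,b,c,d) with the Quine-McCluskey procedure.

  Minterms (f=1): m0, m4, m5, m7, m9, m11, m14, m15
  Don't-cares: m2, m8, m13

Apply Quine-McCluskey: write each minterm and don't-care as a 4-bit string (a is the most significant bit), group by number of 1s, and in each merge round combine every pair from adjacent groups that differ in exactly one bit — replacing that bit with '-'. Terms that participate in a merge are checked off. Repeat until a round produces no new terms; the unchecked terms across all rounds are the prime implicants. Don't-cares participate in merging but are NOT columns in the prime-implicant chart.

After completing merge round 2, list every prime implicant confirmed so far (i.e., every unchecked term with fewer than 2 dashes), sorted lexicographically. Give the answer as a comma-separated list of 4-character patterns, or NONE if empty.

-000, 0-00, 00-0, 010-, 100-, 111-

[col 0] 0000*, 0010*, 0100*, 0101*, 0111*, 1000*, 1001*, 1011*, 1101*, 1110*, 1111*
[col 1] -000, -101*, -111*, 0-00, 00-0, 01-1*, 010-, 1-01*, 1-11*, 10-1*, 100-, 11-1*, 111-
[col 2] -1-1, 1--1
Prime implicants: -000, -1-1, 0-00, 00-0, 010-, 1--1, 100-, 111-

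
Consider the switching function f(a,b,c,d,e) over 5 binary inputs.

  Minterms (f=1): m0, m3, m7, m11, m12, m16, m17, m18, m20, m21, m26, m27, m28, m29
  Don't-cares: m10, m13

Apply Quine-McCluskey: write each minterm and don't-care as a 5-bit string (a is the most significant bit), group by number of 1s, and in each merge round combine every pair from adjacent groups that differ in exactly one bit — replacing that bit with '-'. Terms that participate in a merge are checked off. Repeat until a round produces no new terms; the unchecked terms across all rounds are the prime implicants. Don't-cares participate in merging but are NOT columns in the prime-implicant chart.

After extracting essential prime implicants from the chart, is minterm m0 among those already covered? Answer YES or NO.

YES

[col 0] 00000*, 00011*, 00111*, 01010*, 01011*, 01100*, 01101*, 10000*, 10001*, 10010*, 10100*, 10101*, 11010*, 11011*, 11100*, 11101*
[col 1] -0000, -1010*, -1011*, -1100*, -1101*, 0-011, 00-11, 0101-*, 0110-*, 1-010, 1-100*, 1-101*, 10-00*, 10-01*, 100-0, 1000-*, 1010-*, 1101-*, 1110-*
[col 2] -101-, -110-, 1-10-, 10-0-
Prime implicants: -0000, -101-, -110-, 0-011, 00-11, 1-010, 1-10-, 10-0-, 100-0
PI chart (minterm → PIs covering it):
  0 | -0000  (sole → essential)
  3 | 0-011,00-11
  7 | 00-11  (sole → essential)
  11 | -101-,0-011
  12 | -110-  (sole → essential)
  16 | -0000,10-0-,100-0
  17 | 10-0-  (sole → essential)
  18 | 1-010,100-0
  20 | 1-10-,10-0-
  21 | 1-10-,10-0-
  26 | -101-,1-010
  27 | -101-  (sole → essential)
  28 | -110-,1-10-
  29 | -110-,1-10-
Essential prime implicants: -0000, -101-, -110-, 00-11, 10-0-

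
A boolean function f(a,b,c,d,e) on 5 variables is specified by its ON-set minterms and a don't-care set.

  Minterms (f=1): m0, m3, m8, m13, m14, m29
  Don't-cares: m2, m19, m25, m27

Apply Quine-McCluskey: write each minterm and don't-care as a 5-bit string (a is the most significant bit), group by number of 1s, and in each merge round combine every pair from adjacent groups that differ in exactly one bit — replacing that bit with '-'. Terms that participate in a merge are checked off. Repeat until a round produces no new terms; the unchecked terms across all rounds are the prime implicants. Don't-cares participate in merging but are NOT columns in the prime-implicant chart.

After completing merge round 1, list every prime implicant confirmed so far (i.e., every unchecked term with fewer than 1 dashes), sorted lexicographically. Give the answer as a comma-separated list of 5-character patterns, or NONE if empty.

01110

[col 0] 00000*, 00010*, 00011*, 01000*, 01101*, 01110, 10011*, 11001*, 11011*, 11101*
[col 1] -0011, -1101, 0-000, 000-0, 0001-, 1-011, 11-01, 110-1
Prime implicants: -0011, -1101, 0-000, 000-0, 0001-, 01110, 1-011, 11-01, 110-1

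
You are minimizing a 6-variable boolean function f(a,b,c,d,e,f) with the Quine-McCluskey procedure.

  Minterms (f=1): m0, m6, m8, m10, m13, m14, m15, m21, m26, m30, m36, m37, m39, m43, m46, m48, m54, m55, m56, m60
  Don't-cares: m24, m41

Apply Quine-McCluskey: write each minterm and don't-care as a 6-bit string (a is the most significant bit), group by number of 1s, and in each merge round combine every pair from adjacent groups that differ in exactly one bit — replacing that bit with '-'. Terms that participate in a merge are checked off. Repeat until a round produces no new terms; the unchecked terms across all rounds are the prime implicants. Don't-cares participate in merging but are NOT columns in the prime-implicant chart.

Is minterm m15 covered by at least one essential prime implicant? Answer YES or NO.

[col 0] 000000*, 000110*, 001000*, 001010*, 001101*, 001110*, 001111*, 010101, 011000*, 011010*, 011110*, 100100*, 100101*, 100111*, 101001*, 101011*, 101110*, 110000*, 110110*, 110111*, 111000*, 111100*
[col 1] -01110, -11000, 0-1000*, 0-1010*, 0-1110*, 00-000, 00-110, 001-10*, 0010-0*, 0011-1, 00111-, 011-10*, 0110-0*, 1-0111, 1001-1, 10010-, 1010-1, 11-000, 11011-, 111-00
[col 2] 0-1-10, 0-10-0
Prime implicants: -01110, -11000, 0-1-10, 0-10-0, 00-000, 00-110, 0011-1, 00111-, 010101, 1-0111, 1001-1, 10010-, 1010-1, 11-000, 11011-, 111-00
PI chart (minterm → PIs covering it):
  0 | 00-000  (sole → essential)
  6 | 00-110  (sole → essential)
  8 | 0-10-0,00-000
  10 | 0-1-10,0-10-0
  13 | 0011-1  (sole → essential)
  14 | -01110,0-1-10,00-110,00111-
  15 | 0011-1,00111-
  21 | 010101  (sole → essential)
  26 | 0-1-10,0-10-0
  30 | 0-1-10  (sole → essential)
  36 | 10010-  (sole → essential)
  37 | 1001-1,10010-
  39 | 1-0111,1001-1
  43 | 1010-1  (sole → essential)
  46 | -01110  (sole → essential)
  48 | 11-000  (sole → essential)
  54 | 11011-  (sole → essential)
  55 | 1-0111,11011-
  56 | -11000,11-000,111-00
  60 | 111-00  (sole → essential)
Essential prime implicants: -01110, 0-1-10, 00-000, 00-110, 0011-1, 010101, 10010-, 1010-1, 11-000, 11011-, 111-00

YES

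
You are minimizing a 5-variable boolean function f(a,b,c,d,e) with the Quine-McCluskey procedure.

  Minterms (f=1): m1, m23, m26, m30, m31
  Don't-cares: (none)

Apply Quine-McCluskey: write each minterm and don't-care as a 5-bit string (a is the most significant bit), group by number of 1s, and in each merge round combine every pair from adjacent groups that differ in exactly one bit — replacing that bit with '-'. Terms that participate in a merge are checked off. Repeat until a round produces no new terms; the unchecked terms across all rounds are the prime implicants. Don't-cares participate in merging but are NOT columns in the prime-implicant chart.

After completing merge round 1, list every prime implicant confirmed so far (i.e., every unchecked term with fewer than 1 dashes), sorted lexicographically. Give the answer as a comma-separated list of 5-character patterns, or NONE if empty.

00001

Round 0: 00001 10111✓ 11010✓ 11110✓ 11111✓
Round 1: 1-111 11-10 1111-
PIs = {00001, 1-111, 11-10, 1111-}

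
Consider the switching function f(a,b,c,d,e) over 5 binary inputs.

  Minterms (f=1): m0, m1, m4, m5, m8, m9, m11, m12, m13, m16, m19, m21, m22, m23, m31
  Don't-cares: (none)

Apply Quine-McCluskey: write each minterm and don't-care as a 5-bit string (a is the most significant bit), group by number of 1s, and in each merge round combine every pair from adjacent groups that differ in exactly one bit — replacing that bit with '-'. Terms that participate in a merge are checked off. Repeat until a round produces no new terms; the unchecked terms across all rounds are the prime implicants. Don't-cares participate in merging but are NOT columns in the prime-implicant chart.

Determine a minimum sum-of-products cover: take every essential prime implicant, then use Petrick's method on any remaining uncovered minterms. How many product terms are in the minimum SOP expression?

7

Round 0: 00000✓ 00001✓ 00100✓ 00101✓ 01000✓ 01001✓ 01011✓ 01100✓ 01101✓ 10000✓ 10011✓ 10101✓ 10110✓ 10111✓ 11111✓
Round 1: -0000 -0101 0-000✓ 0-001✓ 0-100✓ 0-101✓ 00-00✓ 00-01✓ 0000-✓ 0010-✓ 01-00✓ 01-01✓ 010-1 0100-✓ 0110-✓ 1-111 10-11 101-1 1011-
Round 2: 0--00✓ 0--01✓ 0-00-✓ 0-10-✓ 00-0-✓ 01-0-✓
Round 3: 0--0-
PIs = {-0000, -0101, 0--0-, 010-1, 1-111, 10-11, 101-1, 1011-}
Coverage chart:
  m0: -0000,0--0-
  m1: 0--0- ←essential
  m4: 0--0- ←essential
  m5: -0101,0--0-
  m8: 0--0- ←essential
  m9: 0--0-,010-1
  m11: 010-1 ←essential
  m12: 0--0- ←essential
  m13: 0--0- ←essential
  m16: -0000 ←essential
  m19: 10-11 ←essential
  m21: -0101,101-1
  m22: 1011- ←essential
  m23: 1-111,10-11,101-1,1011-
  m31: 1-111 ←essential
Essential: -0000, 0--0-, 010-1, 1-111, 10-11, 1011-
Petrick residual → -0101
Min cover (7 terms): b'c'd'e' + b'cd'e + a'd' + a'bc'e + acde + ab'de + ab'cd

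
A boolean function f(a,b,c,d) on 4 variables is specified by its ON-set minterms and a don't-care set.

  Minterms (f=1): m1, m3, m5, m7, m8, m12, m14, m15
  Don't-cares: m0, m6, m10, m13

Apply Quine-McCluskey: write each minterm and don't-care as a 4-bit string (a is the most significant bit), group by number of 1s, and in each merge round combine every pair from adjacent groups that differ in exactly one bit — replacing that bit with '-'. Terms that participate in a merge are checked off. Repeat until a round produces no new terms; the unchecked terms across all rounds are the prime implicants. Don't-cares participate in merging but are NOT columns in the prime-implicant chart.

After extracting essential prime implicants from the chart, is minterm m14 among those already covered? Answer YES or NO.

NO

[col 0] 0000*, 0001*, 0011*, 0101*, 0110*, 0111*, 1000*, 1010*, 1100*, 1101*, 1110*, 1111*
[col 1] -000, -101*, -110*, -111*, 0-01*, 0-11*, 00-1*, 000-, 01-1*, 011-*, 1-00*, 1-10*, 10-0*, 11-0*, 11-1*, 110-*, 111-*
[col 2] -1-1, -11-, 0--1, 1--0, 11--
Prime implicants: -000, -1-1, -11-, 0--1, 000-, 1--0, 11--
PI chart (minterm → PIs covering it):
  1 | 0--1,000-
  3 | 0--1  (sole → essential)
  5 | -1-1,0--1
  7 | -1-1,-11-,0--1
  8 | -000,1--0
  12 | 1--0,11--
  14 | -11-,1--0,11--
  15 | -1-1,-11-,11--
Essential prime implicants: 0--1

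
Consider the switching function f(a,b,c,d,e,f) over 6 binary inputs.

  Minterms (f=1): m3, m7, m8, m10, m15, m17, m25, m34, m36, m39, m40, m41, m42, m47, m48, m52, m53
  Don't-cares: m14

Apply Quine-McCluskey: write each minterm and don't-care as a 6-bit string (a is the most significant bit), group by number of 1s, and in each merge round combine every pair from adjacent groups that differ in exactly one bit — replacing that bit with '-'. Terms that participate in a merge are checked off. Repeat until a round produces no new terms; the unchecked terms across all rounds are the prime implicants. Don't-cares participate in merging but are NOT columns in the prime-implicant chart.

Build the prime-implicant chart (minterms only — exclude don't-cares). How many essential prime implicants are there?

9

[col 0] 000011*, 000111*, 001000*, 001010*, 001110*, 001111*, 010001*, 011001*, 100010*, 100100*, 100111*, 101000*, 101001*, 101010*, 101111*, 110000*, 110100*, 110101*
[col 1] -00111*, -01000*, -01010*, -01111*, 00-111*, 000-11, 001-10, 0010-0*, 00111-, 01-001, 1-0100, 10-010, 10-111*, 1010-0*, 10100-, 110-00, 11010-
[col 2] -0-111, -010-0
Prime implicants: -0-111, -010-0, 000-11, 001-10, 00111-, 01-001, 1-0100, 10-010, 10100-, 110-00, 11010-
PI chart (minterm → PIs covering it):
  3 | 000-11  (sole → essential)
  7 | -0-111,000-11
  8 | -010-0  (sole → essential)
  10 | -010-0,001-10
  15 | -0-111,00111-
  17 | 01-001  (sole → essential)
  25 | 01-001  (sole → essential)
  34 | 10-010  (sole → essential)
  36 | 1-0100  (sole → essential)
  39 | -0-111  (sole → essential)
  40 | -010-0,10100-
  41 | 10100-  (sole → essential)
  42 | -010-0,10-010
  47 | -0-111  (sole → essential)
  48 | 110-00  (sole → essential)
  52 | 1-0100,110-00,11010-
  53 | 11010-  (sole → essential)
Essential prime implicants: -0-111, -010-0, 000-11, 01-001, 1-0100, 10-010, 10100-, 110-00, 11010-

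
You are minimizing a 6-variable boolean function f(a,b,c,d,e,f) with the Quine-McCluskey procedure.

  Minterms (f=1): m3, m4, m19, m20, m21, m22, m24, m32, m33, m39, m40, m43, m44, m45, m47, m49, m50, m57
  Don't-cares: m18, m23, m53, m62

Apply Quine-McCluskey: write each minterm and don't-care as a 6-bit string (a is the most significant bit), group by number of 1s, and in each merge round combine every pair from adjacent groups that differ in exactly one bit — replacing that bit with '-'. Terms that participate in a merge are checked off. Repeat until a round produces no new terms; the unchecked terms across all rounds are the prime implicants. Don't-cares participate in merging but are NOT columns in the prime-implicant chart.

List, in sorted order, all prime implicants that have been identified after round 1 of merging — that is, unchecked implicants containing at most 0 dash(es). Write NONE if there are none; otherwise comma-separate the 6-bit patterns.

011000, 111110

Round 0: 000011✓ 000100✓ 010010✓ 010011✓ 010100✓ 010101✓ 010110✓ 010111✓ 011000 100000✓ 100001✓ 100111✓ 101000✓ 101011✓ 101100✓ 101101✓ 101111✓ 110001✓ 110010✓ 110101✓ 111001✓ 111110
Round 1: -10010 -10101 0-0011 0-0100 010-10✓ 010-11✓ 01001-✓ 0101-0✓ 0101-1✓ 01010-✓ 01011-✓ 1-0001 10-000 10-111 10000- 101-00 101-11 1011-1 10110- 11-001 110-01
Round 2: 010-1- 0101--
PIs = {-10010, -10101, 0-0011, 0-0100, 010-1-, 0101--, 011000, 1-0001, 10-000, 10-111, 10000-, 101-00, 101-11, 1011-1, 10110-, 11-001, 110-01, 111110}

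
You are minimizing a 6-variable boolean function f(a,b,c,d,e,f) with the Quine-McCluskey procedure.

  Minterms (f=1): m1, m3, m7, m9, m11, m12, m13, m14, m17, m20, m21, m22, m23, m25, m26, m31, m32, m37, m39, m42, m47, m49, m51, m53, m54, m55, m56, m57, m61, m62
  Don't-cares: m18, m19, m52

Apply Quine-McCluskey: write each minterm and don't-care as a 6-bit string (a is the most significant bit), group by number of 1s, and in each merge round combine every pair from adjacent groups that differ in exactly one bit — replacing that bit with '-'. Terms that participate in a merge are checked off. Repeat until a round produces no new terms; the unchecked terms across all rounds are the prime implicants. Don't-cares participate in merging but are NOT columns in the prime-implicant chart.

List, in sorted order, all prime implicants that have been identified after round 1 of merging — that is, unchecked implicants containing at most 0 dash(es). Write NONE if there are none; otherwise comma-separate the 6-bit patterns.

Round 0: 000001✓ 000011✓ 000111✓ 001001✓ 001011✓ 001100✓ 001101✓ 001110✓ 010001✓ 010010✓ 010011✓ 010100✓ 010101✓ 010110✓ 010111✓ 011001✓ 011010✓ 011111✓ 100000 100101✓ 100111✓ 101010 101111✓ 110001✓ 110011✓ 110100✓ 110101✓ 110110✓ 110111✓ 111000✓ 111001✓ 111101✓ 111110✓
Round 1: -00111✓ -10001✓ -10011✓ -10100✓ -10101✓ -10110✓ -10111✓ -11001✓ 0-0001✓ 0-0011✓ 0-0111✓ 0-1001✓ 00-001✓ 00-011✓ 000-11✓ 0000-1✓ 001-01 0010-1✓ 0011-0 00110- 01-001✓ 01-010 01-111 010-01✓ 010-10✓ 010-11✓ 0100-1✓ 01001-✓ 0101-0✓ 0101-1✓ 01010-✓ 01011-✓ 1-0101✓ 1-0111✓ 10-111 1001-1✓ 11-001✓ 11-101✓ 11-110 110-01✓ 110-11✓ 1100-1✓ 1101-0✓ 1101-1✓ 11010-✓ 11011-✓ 111-01✓ 11100-
Round 2: --0111 -1-001 -10-01✓ -10-11✓ -100-1✓ -101-0✓ -101-1✓ -1010-✓ -1011-✓ 0--001 0-0-11 0-00-1 00-0-1 010--1✓ 010-1- 0101--✓ 1-01-1 11--01 110--1✓ 1101--✓
Round 3: -10--1 -101--
PIs = {--0111, -1-001, -10--1, -101--, 0--001, 0-0-11, 0-00-1, 00-0-1, 001-01, 0011-0, 00110-, 01-010, 01-111, 010-1-, 1-01-1, 10-111, 100000, 101010, 11--01, 11-110, 11100-}

100000, 101010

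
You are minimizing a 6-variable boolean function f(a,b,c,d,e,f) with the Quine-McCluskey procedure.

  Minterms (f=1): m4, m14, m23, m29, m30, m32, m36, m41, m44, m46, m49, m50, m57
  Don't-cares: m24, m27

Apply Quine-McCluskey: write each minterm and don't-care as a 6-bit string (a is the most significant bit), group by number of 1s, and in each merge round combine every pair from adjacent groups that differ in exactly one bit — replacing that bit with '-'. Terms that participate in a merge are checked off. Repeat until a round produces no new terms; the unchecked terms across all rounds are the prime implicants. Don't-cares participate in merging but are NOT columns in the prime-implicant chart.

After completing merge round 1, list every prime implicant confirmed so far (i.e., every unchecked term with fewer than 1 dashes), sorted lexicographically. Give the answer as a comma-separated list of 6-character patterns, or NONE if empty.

010111, 011000, 011011, 011101, 110010

[col 0] 000100*, 001110*, 010111, 011000, 011011, 011101, 011110*, 100000*, 100100*, 101001*, 101100*, 101110*, 110001*, 110010, 111001*
[col 1] -00100, -01110, 0-1110, 1-1001, 10-100, 100-00, 1011-0, 11-001
Prime implicants: -00100, -01110, 0-1110, 010111, 011000, 011011, 011101, 1-1001, 10-100, 100-00, 1011-0, 11-001, 110010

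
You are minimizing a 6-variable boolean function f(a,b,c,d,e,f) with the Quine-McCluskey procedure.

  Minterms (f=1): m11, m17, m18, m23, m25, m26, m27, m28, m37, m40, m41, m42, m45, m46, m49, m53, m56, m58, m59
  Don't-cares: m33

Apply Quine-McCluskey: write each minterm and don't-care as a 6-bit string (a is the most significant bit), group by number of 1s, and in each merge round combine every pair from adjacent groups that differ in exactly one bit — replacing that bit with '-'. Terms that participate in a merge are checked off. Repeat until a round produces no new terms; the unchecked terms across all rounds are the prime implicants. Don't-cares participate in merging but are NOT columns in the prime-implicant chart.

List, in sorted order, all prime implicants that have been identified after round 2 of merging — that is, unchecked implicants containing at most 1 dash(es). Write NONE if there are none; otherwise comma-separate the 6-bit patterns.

Round 0: 001011✓ 010001✓ 010010✓ 010111 011001✓ 011010✓ 011011✓ 011100 100001✓ 100101✓ 101000✓ 101001✓ 101010✓ 101101✓ 101110✓ 110001✓ 110101✓ 111000✓ 111010✓ 111011✓
Round 1: -10001 -11010✓ -11011✓ 0-1011 01-001 01-010 0110-1 01101-✓ 1-0001✓ 1-0101✓ 1-1000✓ 1-1010✓ 10-001✓ 10-101✓ 100-01✓ 101-01✓ 101-10 1010-0✓ 10100- 110-01✓ 1110-0✓ 11101-✓
Round 2: -1101- 1-0-01 1-10-0 10--01
PIs = {-10001, -1101-, 0-1011, 01-001, 01-010, 010111, 0110-1, 011100, 1-0-01, 1-10-0, 10--01, 101-10, 10100-}

-10001, 0-1011, 01-001, 01-010, 010111, 0110-1, 011100, 101-10, 10100-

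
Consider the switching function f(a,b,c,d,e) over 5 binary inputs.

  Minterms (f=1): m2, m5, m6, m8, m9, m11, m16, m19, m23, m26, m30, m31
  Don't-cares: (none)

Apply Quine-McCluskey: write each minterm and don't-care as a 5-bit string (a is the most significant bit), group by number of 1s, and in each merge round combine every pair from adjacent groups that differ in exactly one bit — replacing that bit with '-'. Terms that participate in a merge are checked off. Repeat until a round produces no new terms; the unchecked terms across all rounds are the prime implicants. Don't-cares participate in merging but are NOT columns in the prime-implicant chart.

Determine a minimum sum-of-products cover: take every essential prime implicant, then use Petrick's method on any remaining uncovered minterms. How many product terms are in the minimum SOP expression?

size-2^0 implicants → 00010(✓)  00101  00110(✓)  01000(✓)  01001(✓)  01011(✓)  10000  10011(✓)  10111(✓)  11010(✓)  11110(✓)  11111(✓)
size-2^1 implicants → 00-10  010-1  0100-  1-111  10-11  11-10  1111-
Unchecked terms (primes): 00-10, 00101, 010-1, 0100-, 1-111, 10-11, 10000, 11-10, 1111-
Minterm coverage:
  m2 ⊆ 00-10 [E]
  m5 ⊆ 00101 [E]
  m6 ⊆ 00-10 [E]
  m8 ⊆ 0100- [E]
  m9 ⊆ 010-1,0100-
  m11 ⊆ 010-1 [E]
  m16 ⊆ 10000 [E]
  m19 ⊆ 10-11 [E]
  m23 ⊆ 1-111,10-11
  m26 ⊆ 11-10 [E]
  m30 ⊆ 11-10,1111-
  m31 ⊆ 1-111,1111-
E = {00-10, 00101, 010-1, 0100-, 10-11, 10000, 11-10}
Petrick residual → 1-111
Cover = a'b'de' + a'b'cd'e + a'bc'e + a'bc'd' + acde + ab'de + ab'c'd'e' + abde'  |cover|=8

8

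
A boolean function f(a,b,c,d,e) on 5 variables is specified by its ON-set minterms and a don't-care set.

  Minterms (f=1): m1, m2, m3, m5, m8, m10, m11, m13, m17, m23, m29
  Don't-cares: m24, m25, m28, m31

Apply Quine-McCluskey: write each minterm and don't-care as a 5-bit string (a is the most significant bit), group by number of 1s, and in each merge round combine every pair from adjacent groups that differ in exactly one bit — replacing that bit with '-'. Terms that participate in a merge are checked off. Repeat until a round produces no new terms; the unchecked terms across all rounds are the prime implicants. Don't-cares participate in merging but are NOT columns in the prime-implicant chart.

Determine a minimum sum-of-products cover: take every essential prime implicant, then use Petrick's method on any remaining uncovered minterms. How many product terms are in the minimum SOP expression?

6

size-2^0 implicants → 00001(✓)  00010(✓)  00011(✓)  00101(✓)  01000(✓)  01010(✓)  01011(✓)  01101(✓)  10001(✓)  10111(✓)  11000(✓)  11001(✓)  11100(✓)  11101(✓)  11111(✓)
size-2^1 implicants → -0001  -1000  -1101  0-010(✓)  0-011(✓)  0-101  00-01  000-1  0001-(✓)  010-0  0101-(✓)  1-001  1-111  11-00(✓)  11-01(✓)  1100-(✓)  111-1  1110-(✓)
size-2^2 implicants → 0-01-  11-0-
Unchecked terms (primes): -0001, -1000, -1101, 0-01-, 0-101, 00-01, 000-1, 010-0, 1-001, 1-111, 11-0-, 111-1
Minterm coverage:
  m1 ⊆ -0001,00-01,000-1
  m2 ⊆ 0-01- [E]
  m3 ⊆ 0-01-,000-1
  m5 ⊆ 0-101,00-01
  m8 ⊆ -1000,010-0
  m10 ⊆ 0-01-,010-0
  m11 ⊆ 0-01- [E]
  m13 ⊆ -1101,0-101
  m17 ⊆ -0001,1-001
  m23 ⊆ 1-111 [E]
  m29 ⊆ -1101,11-0-,111-1
E = {0-01-, 1-111}
Petrick residual → -0001, -1000, -1101, 0-101
Cover = b'c'd'e + bc'd'e' + bcd'e + a'c'd + a'cd'e + acde  |cover|=6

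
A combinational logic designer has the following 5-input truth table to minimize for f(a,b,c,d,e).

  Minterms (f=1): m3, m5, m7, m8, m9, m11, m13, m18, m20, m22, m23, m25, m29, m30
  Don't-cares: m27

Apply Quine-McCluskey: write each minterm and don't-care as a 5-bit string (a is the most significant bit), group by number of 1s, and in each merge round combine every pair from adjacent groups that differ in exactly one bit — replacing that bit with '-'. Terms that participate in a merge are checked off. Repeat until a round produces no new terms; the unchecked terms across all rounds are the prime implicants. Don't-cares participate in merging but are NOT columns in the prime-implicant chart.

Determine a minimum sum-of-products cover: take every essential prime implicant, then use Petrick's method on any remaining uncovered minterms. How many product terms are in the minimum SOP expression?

[col 0] 00011*, 00101*, 00111*, 01000*, 01001*, 01011*, 01101*, 10010*, 10100*, 10110*, 10111*, 11001*, 11011*, 11101*, 11110*
[col 1] -0111, -1001*, -1011*, -1101*, 0-011, 0-101, 00-11, 001-1, 01-01*, 010-1*, 0100-, 1-110, 10-10, 101-0, 1011-, 11-01*, 110-1*
[col 2] -1-01, -10-1
Prime implicants: -0111, -1-01, -10-1, 0-011, 0-101, 00-11, 001-1, 0100-, 1-110, 10-10, 101-0, 1011-
PI chart (minterm → PIs covering it):
  3 | 0-011,00-11
  5 | 0-101,001-1
  7 | -0111,00-11,001-1
  8 | 0100-  (sole → essential)
  9 | -1-01,-10-1,0100-
  11 | -10-1,0-011
  13 | -1-01,0-101
  18 | 10-10  (sole → essential)
  20 | 101-0  (sole → essential)
  22 | 1-110,10-10,101-0,1011-
  23 | -0111,1011-
  25 | -1-01,-10-1
  29 | -1-01  (sole → essential)
  30 | 1-110  (sole → essential)
Essential prime implicants: -1-01, 0100-, 1-110, 10-10, 101-0
Petrick residual → -0111, 0-011, 0-101
Minimum SOP uses 8 PIs: b'cde + bd'e + a'c'de + a'cd'e + a'bc'd' + acde' + ab'de' + ab'ce'

8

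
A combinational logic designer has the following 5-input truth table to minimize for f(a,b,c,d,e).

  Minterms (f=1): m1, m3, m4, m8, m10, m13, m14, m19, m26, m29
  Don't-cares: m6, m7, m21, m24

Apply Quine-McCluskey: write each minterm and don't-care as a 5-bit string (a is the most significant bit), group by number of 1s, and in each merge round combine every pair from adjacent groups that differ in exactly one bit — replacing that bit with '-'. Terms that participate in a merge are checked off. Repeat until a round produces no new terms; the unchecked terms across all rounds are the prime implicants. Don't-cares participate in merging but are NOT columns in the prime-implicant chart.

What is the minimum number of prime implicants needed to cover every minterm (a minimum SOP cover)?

size-2^0 implicants → 00001(✓)  00011(✓)  00100(✓)  00110(✓)  00111(✓)  01000(✓)  01010(✓)  01101(✓)  01110(✓)  10011(✓)  10101(✓)  11000(✓)  11010(✓)  11101(✓)
size-2^1 implicants → -0011  -1000(✓)  -1010(✓)  -1101  0-110  00-11  000-1  001-0  0011-  01-10  010-0(✓)  1-101  110-0(✓)
size-2^2 implicants → -10-0
Unchecked terms (primes): -0011, -10-0, -1101, 0-110, 00-11, 000-1, 001-0, 0011-, 01-10, 1-101
Minterm coverage:
  m1 ⊆ 000-1 [E]
  m3 ⊆ -0011,00-11,000-1
  m4 ⊆ 001-0 [E]
  m8 ⊆ -10-0 [E]
  m10 ⊆ -10-0,01-10
  m13 ⊆ -1101 [E]
  m14 ⊆ 0-110,01-10
  m19 ⊆ -0011 [E]
  m26 ⊆ -10-0 [E]
  m29 ⊆ -1101,1-101
E = {-0011, -10-0, -1101, 000-1, 001-0}
Petrick residual → 0-110
Cover = b'c'de + bc'e' + bcd'e + a'cde' + a'b'c'e + a'b'ce'  |cover|=6

6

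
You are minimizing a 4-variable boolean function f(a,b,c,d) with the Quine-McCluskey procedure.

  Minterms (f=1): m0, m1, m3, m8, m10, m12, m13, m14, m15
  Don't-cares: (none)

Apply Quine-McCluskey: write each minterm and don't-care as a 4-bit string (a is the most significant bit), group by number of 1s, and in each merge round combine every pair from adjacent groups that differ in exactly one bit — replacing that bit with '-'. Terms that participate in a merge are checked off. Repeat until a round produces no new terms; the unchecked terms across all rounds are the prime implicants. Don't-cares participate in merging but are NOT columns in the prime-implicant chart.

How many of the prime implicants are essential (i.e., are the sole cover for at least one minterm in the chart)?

size-2^0 implicants → 0000(✓)  0001(✓)  0011(✓)  1000(✓)  1010(✓)  1100(✓)  1101(✓)  1110(✓)  1111(✓)
size-2^1 implicants → -000  00-1  000-  1-00(✓)  1-10(✓)  10-0(✓)  11-0(✓)  11-1(✓)  110-(✓)  111-(✓)
size-2^2 implicants → 1--0  11--
Unchecked terms (primes): -000, 00-1, 000-, 1--0, 11--
Minterm coverage:
  m0 ⊆ -000,000-
  m1 ⊆ 00-1,000-
  m3 ⊆ 00-1 [E]
  m8 ⊆ -000,1--0
  m10 ⊆ 1--0 [E]
  m12 ⊆ 1--0,11--
  m13 ⊆ 11-- [E]
  m14 ⊆ 1--0,11--
  m15 ⊆ 11-- [E]
E = {00-1, 1--0, 11--}

3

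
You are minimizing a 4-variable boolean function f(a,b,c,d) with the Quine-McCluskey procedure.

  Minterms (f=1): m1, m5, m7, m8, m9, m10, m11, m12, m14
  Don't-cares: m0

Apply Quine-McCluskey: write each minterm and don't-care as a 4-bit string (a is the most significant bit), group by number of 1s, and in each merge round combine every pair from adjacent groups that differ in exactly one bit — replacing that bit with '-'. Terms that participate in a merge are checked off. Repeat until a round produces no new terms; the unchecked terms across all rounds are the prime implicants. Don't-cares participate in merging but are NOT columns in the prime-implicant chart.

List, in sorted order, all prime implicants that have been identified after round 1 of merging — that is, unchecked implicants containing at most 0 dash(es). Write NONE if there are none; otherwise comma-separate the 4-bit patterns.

size-2^0 implicants → 0000(✓)  0001(✓)  0101(✓)  0111(✓)  1000(✓)  1001(✓)  1010(✓)  1011(✓)  1100(✓)  1110(✓)
size-2^1 implicants → -000(✓)  -001(✓)  0-01  000-(✓)  01-1  1-00(✓)  1-10(✓)  10-0(✓)  10-1(✓)  100-(✓)  101-(✓)  11-0(✓)
size-2^2 implicants → -00-  1--0  10--
Unchecked terms (primes): -00-, 0-01, 01-1, 1--0, 10--

NONE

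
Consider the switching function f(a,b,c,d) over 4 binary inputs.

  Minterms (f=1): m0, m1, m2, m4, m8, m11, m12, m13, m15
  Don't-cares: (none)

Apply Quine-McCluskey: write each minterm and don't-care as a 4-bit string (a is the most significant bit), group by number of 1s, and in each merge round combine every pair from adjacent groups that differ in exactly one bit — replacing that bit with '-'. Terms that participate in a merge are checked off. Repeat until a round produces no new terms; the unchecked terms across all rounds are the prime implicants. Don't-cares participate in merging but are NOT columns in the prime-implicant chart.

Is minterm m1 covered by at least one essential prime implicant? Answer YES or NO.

YES

Round 0: 0000✓ 0001✓ 0010✓ 0100✓ 1000✓ 1011✓ 1100✓ 1101✓ 1111✓
Round 1: -000✓ -100✓ 0-00✓ 00-0 000- 1-00✓ 1-11 11-1 110-
Round 2: --00
PIs = {--00, 00-0, 000-, 1-11, 11-1, 110-}
Coverage chart:
  m0: --00,00-0,000-
  m1: 000- ←essential
  m2: 00-0 ←essential
  m4: --00 ←essential
  m8: --00 ←essential
  m11: 1-11 ←essential
  m12: --00,110-
  m13: 11-1,110-
  m15: 1-11,11-1
Essential: --00, 00-0, 000-, 1-11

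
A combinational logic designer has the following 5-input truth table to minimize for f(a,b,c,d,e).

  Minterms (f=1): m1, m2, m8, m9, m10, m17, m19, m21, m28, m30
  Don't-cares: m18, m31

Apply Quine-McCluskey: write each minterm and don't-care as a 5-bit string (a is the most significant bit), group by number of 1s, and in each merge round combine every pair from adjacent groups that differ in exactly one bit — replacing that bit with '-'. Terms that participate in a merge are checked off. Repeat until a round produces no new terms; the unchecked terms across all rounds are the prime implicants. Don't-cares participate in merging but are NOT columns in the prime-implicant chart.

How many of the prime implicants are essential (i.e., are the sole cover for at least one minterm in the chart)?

Round 0: 00001✓ 00010✓ 01000✓ 01001✓ 01010✓ 10001✓ 10010✓ 10011✓ 10101✓ 11100✓ 11110✓ 11111✓
Round 1: -0001 -0010 0-001 0-010 010-0 0100- 10-01 100-1 1001- 111-0 1111-
PIs = {-0001, -0010, 0-001, 0-010, 010-0, 0100-, 10-01, 100-1, 1001-, 111-0, 1111-}
Coverage chart:
  m1: -0001,0-001
  m2: -0010,0-010
  m8: 010-0,0100-
  m9: 0-001,0100-
  m10: 0-010,010-0
  m17: -0001,10-01,100-1
  m19: 100-1,1001-
  m21: 10-01 ←essential
  m28: 111-0 ←essential
  m30: 111-0,1111-
Essential: 10-01, 111-0

2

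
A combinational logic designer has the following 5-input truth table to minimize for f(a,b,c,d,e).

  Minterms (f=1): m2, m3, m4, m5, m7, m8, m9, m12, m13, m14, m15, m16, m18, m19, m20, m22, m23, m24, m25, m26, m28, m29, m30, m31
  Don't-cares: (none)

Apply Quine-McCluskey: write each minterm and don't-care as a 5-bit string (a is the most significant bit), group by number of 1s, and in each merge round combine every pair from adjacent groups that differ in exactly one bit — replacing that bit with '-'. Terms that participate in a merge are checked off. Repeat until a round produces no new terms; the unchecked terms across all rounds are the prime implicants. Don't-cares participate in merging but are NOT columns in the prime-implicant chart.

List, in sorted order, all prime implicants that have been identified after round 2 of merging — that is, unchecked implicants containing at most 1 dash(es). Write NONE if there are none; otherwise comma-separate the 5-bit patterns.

NONE

[col 0] 00010*, 00011*, 00100*, 00101*, 00111*, 01000*, 01001*, 01100*, 01101*, 01110*, 01111*, 10000*, 10010*, 10011*, 10100*, 10110*, 10111*, 11000*, 11001*, 11010*, 11100*, 11101*, 11110*, 11111*
[col 1] -0010*, -0011*, -0100*, -0111*, -1000*, -1001*, -1100*, -1101*, -1110*, -1111*, 0-100*, 0-101*, 0-111*, 00-11*, 0001-*, 001-1*, 0010-*, 01-00*, 01-01*, 0100-*, 011-0*, 011-1*, 0110-*, 0111-*, 1-000*, 1-010*, 1-100*, 1-110*, 1-111*, 10-00*, 10-10*, 10-11*, 100-0*, 1001-*, 101-0*, 1011-*, 11-00*, 11-01*, 11-10*, 110-0*, 1100-*, 111-0*, 111-1*, 1110-*, 1111-*
[col 2] --100, --111, -0-11, -001-, -1-00*, -1-01*, -100-*, -11-0*, -11-1*, -110-*, -111-*, 0-1-1, 0-10-, 01-0-*, 011--*, 1--00*, 1--10*, 1-0-0*, 1-1-0*, 1-11-, 10--0*, 10-1-, 11--0*, 11-0-*, 111--*
[col 3] -1-0-, -11--, 1---0
Prime implicants: --100, --111, -0-11, -001-, -1-0-, -11--, 0-1-1, 0-10-, 1---0, 1-11-, 10-1-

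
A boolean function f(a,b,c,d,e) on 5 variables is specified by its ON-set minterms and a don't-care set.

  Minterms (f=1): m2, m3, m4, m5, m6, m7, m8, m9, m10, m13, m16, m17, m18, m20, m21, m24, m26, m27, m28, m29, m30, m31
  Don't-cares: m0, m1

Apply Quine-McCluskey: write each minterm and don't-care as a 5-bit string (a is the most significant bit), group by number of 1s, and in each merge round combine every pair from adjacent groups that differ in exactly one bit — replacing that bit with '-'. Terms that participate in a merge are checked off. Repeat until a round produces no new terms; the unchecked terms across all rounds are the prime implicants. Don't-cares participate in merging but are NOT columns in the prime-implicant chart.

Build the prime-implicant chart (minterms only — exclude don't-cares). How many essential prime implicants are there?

4

size-2^0 implicants → 00000(✓)  00001(✓)  00010(✓)  00011(✓)  00100(✓)  00101(✓)  00110(✓)  00111(✓)  01000(✓)  01001(✓)  01010(✓)  01101(✓)  10000(✓)  10001(✓)  10010(✓)  10100(✓)  10101(✓)  11000(✓)  11010(✓)  11011(✓)  11100(✓)  11101(✓)  11110(✓)  11111(✓)
size-2^1 implicants → -0000(✓)  -0001(✓)  -0010(✓)  -0100(✓)  -0101(✓)  -1000(✓)  -1010(✓)  -1101(✓)  0-000(✓)  0-001(✓)  0-010(✓)  0-101(✓)  00-00(✓)  00-01(✓)  00-10(✓)  00-11(✓)  000-0(✓)  000-1(✓)  0000-(✓)  0001-(✓)  001-0(✓)  001-1(✓)  0010-(✓)  0011-(✓)  01-01(✓)  010-0(✓)  0100-(✓)  1-000(✓)  1-010(✓)  1-100(✓)  1-101(✓)  10-00(✓)  10-01(✓)  100-0(✓)  1000-(✓)  1010-(✓)  11-00(✓)  11-10(✓)  11-11(✓)  110-0(✓)  1101-(✓)  111-0(✓)  111-1(✓)  1110-(✓)  1111-(✓)
size-2^2 implicants → --000(✓)  --010(✓)  --101  -0-00(✓)  -0-01(✓)  -00-0(✓)  -000-(✓)  -010-(✓)  -10-0(✓)  0--01  0-0-0(✓)  0-00-  00--0(✓)  00--1(✓)  00-0-(✓)  00-1-(✓)  000--(✓)  001--(✓)  1--00  1-0-0(✓)  1-10-  10-0-(✓)  11--0  11-1-  111--
size-2^3 implicants → --0-0  -0-0-  00---
Unchecked terms (primes): --0-0, --101, -0-0-, 0--01, 0-00-, 00---, 1--00, 1-10-, 11--0, 11-1-, 111--
Minterm coverage:
  m2 ⊆ --0-0,00---
  m3 ⊆ 00--- [E]
  m4 ⊆ -0-0-,00---
  m5 ⊆ --101,-0-0-,0--01,00---
  m6 ⊆ 00--- [E]
  m7 ⊆ 00--- [E]
  m8 ⊆ --0-0,0-00-
  m9 ⊆ 0--01,0-00-
  m10 ⊆ --0-0 [E]
  m13 ⊆ --101,0--01
  m16 ⊆ --0-0,-0-0-,1--00
  m17 ⊆ -0-0- [E]
  m18 ⊆ --0-0 [E]
  m20 ⊆ -0-0-,1--00,1-10-
  m21 ⊆ --101,-0-0-,1-10-
  m24 ⊆ --0-0,1--00,11--0
  m26 ⊆ --0-0,11--0,11-1-
  m27 ⊆ 11-1- [E]
  m28 ⊆ 1--00,1-10-,11--0,111--
  m29 ⊆ --101,1-10-,111--
  m30 ⊆ 11--0,11-1-,111--
  m31 ⊆ 11-1-,111--
E = {--0-0, -0-0-, 00---, 11-1-}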